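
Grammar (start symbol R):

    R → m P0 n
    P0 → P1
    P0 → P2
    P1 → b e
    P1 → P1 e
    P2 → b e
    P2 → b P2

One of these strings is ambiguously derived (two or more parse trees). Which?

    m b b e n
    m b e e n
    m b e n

m b e n

m b b e n: 1 tree
m b e e n: 1 tree
m b e n: 2 trees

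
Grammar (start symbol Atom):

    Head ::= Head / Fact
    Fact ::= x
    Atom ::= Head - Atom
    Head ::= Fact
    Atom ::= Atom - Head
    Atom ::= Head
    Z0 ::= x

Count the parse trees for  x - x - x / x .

Parse trees for x - x - x / x:
  [Atom [Head [Fact x]] - [Atom [Head [Fact x]] - [Atom [Head [Head [Fact x]] / [Fact x]]]]]
  [Atom [Head [Fact x]] - [Atom [Atom [Head [Fact x]]] - [Head [Head [Fact x]] / [Fact x]]]]
  [Atom [Atom [Head [Fact x]] - [Atom [Head [Fact x]]]] - [Head [Head [Fact x]] / [Fact x]]]
  [Atom [Atom [Atom [Head [Fact x]]] - [Head [Fact x]]] - [Head [Head [Fact x]] / [Fact x]]]

4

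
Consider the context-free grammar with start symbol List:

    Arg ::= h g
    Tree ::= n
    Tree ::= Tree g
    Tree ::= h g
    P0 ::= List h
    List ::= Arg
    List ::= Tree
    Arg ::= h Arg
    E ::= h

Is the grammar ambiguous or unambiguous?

Ambiguous

Witness: h g

Derivation 1: List ⇒ Arg ⇒ h g
Derivation 2: List ⇒ Tree ⇒ h g

Two distinct leftmost derivations for the same string.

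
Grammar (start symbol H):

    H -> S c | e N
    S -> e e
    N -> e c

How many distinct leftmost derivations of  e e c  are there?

Parse trees for e e c:
  [H [S e e] c]
  [H e [N e c]]

2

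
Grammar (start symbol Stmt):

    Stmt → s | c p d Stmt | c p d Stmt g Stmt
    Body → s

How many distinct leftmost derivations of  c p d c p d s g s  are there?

Parse trees for c p d c p d s g s:
  [Stmt c p d [Stmt c p d [Stmt s] g [Stmt s]]]
  [Stmt c p d [Stmt c p d [Stmt s]] g [Stmt s]]

2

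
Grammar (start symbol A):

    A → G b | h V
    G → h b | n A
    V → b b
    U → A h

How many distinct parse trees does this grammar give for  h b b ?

2

Parse trees for h b b:
  [A [G h b] b]
  [A h [V b b]]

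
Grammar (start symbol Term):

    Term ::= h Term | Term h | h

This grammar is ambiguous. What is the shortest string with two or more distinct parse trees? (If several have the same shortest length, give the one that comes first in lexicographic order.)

length 1: no string has ≥2 trees
length 2: h h has 2 parse trees

Two derivations of h h:
  Term ⇒ h Term ⇒ h h
  Term ⇒ Term h ⇒ h h

h h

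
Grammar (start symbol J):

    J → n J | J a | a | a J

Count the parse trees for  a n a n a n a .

Parse trees for a n a n a n a:
  [J a [J n [J a [J n [J a [J n [J a]]]]]]]

1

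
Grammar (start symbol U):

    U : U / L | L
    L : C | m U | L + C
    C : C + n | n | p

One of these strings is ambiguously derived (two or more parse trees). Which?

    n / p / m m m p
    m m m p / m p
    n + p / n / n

m m m p / m p

n / p / m m m p: 1 tree
m m m p / m p: 4 trees
n + p / n / n: 1 tree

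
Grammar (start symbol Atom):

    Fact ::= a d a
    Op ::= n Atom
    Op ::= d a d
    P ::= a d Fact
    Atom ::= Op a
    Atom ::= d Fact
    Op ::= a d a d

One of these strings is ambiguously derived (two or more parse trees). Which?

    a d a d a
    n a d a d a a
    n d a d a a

n d a d a a

a d a d a: 1 tree
n a d a d a a: 1 tree
n d a d a a: 2 trees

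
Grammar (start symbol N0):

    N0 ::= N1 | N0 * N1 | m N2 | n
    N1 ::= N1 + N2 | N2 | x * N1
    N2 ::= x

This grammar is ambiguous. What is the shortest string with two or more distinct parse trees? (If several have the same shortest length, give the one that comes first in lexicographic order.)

length 1: no string has ≥2 trees
length 2: no string has ≥2 trees
length 3: x * x has 2 parse trees

Two derivations of x * x:
  N0 ⇒ N1 ⇒ x * N1 ⇒ x * N2 ⇒ x * x
  N0 ⇒ N0 * N1 ⇒ N1 * N1 ⇒ N2 * N1 ⇒ x * N1 ⇒ x * N2 ⇒ x * x

x * x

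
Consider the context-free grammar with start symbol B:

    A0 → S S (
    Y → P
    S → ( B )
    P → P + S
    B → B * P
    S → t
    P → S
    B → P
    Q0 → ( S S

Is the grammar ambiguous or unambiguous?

(Y, Q0, A0 are unreachable from B, so their rules don't affect L(B).) B → B * P | P  ;  P → P + S | S  — a left-associative chain with S at the bottom. Each string factors uniquely by precedence.

Unambiguous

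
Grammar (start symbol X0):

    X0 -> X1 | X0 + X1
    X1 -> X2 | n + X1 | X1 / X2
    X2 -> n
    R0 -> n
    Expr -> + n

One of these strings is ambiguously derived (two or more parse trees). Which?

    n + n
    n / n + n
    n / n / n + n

n + n

n + n: 2 trees
n / n + n: 1 tree
n / n / n + n: 1 tree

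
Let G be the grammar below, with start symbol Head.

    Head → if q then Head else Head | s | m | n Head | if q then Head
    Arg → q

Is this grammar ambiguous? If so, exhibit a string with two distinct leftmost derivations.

Ambiguous

Witness: if q then if q then m else m

Derivation 1: Head ⇒ if q then Head else Head ⇒ if q then if q then Head else Head ⇒ if q then if q then m else Head ⇒ if q then if q then m else m
Derivation 2: Head ⇒ if q then Head ⇒ if q then if q then Head else Head ⇒ if q then if q then m else Head ⇒ if q then if q then m else m

Two distinct leftmost derivations for the same string.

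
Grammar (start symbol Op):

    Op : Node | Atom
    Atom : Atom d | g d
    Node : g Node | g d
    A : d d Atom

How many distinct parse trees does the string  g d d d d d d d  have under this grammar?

Parse trees for g d d d d d d d:
  [Op [Atom [Atom [Atom [Atom [Atom [Atom [Atom g d] d] d] d] d] d] d]]

1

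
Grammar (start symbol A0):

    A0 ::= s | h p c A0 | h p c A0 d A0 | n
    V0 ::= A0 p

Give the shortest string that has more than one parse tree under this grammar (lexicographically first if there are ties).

h p c h p c n d n

length 1: no string has ≥2 trees
length 4: no string has ≥2 trees
length 6: no string has ≥2 trees
length 7: no string has ≥2 trees
length 9: h p c h p c n d n has 2 parse trees

Two derivations of h p c h p c n d n:
  A0 ⇒ h p c A0 ⇒ h p c h p c A0 d A0 ⇒ h p c h p c n d A0 ⇒ h p c h p c n d n
  A0 ⇒ h p c A0 d A0 ⇒ h p c h p c A0 d A0 ⇒ h p c h p c n d A0 ⇒ h p c h p c n d n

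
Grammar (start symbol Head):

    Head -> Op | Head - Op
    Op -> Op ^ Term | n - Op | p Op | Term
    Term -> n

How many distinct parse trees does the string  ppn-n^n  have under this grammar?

Parse trees for ppn-n^n:
  [Head [Op [Op p [Op p [Op n - [Op [Term n]]]]] ^ [Term n]]]
  [Head [Op p [Op [Op p [Op n - [Op [Term n]]]] ^ [Term n]]]]
  [Head [Op p [Op p [Op [Op n - [Op [Term n]]] ^ [Term n]]]]]
  [Head [Op p [Op p [Op n - [Op [Op [Term n]] ^ [Term n]]]]]]
  [Head [Head [Op p [Op p [Op [Term n]]]]] - [Op [Op [Term n]] ^ [Term n]]]

5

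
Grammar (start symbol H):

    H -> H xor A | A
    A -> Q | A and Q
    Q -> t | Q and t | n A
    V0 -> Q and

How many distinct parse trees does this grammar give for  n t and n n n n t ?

2

Parse trees for n t and n n n n t:
  [H [A [Q n [A [A [Q t]] and [Q n [A [Q n [A [Q n [A [Q n [A [Q t]]]]]]]]]]]]]
  [H [A [A [Q n [A [Q t]]]] and [Q n [A [Q n [A [Q n [A [Q n [A [Q t]]]]]]]]]]]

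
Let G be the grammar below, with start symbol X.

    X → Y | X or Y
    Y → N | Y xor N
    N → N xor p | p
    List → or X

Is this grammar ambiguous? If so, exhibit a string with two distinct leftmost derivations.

Witness: p xor p

Derivation 1: X ⇒ Y ⇒ N ⇒ N xor p ⇒ p xor p
Derivation 2: X ⇒ Y ⇒ Y xor N ⇒ N xor N ⇒ p xor N ⇒ p xor p

Two distinct leftmost derivations for the same string.

Ambiguous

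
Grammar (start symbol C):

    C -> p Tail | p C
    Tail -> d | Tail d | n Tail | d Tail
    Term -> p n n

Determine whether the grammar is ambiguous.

Witness: p d d

Derivation 1: C ⇒ p Tail ⇒ p Tail d ⇒ p d d
Derivation 2: C ⇒ p Tail ⇒ p d Tail ⇒ p d d

Two distinct leftmost derivations for the same string.

Ambiguous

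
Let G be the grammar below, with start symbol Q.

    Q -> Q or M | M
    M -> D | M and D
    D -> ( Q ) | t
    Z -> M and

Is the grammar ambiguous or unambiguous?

Unambiguous

Only Q, M, D are reachable from Q; ignoring the rest: Q → Q or M | M  ;  M → M and D | D  — a left-associative chain with D at the bottom. Each string factors uniquely by precedence.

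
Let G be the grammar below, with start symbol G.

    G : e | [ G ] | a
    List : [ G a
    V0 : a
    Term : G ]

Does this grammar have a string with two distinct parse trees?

(List, V0, Term are unreachable from G, so their rules don't affect L(G).) L(G) is { openⁿ atom closeⁿ : n ≥ 0 }. The bracket depth fixes n, and the derivation is forced at every step.

Unambiguous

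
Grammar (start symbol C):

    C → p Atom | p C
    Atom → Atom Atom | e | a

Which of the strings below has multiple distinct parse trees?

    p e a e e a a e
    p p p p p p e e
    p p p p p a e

p e a e e a a e

p e a e e a a e: 132 trees
p p p p p p e e: 1 tree
p p p p p a e: 1 tree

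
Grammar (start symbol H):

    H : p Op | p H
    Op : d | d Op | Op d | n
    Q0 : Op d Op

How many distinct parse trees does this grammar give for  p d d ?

2

Parse trees for p d d:
  [H p [Op d [Op d]]]
  [H p [Op [Op d] d]]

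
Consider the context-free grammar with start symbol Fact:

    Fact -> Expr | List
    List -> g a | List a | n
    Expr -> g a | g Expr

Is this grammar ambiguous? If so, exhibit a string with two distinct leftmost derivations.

Ambiguous

Witness: g a

Derivation 1: Fact ⇒ Expr ⇒ g a
Derivation 2: Fact ⇒ List ⇒ g a

Two distinct leftmost derivations for the same string.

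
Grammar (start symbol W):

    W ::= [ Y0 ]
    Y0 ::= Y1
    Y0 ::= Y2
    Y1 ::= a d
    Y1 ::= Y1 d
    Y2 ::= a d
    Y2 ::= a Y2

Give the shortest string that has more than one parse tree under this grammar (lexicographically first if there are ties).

length 4: [ a d ] has 2 parse trees

Two derivations of [ a d ]:
  W ⇒ [ Y0 ] ⇒ [ Y1 ] ⇒ [ a d ]
  W ⇒ [ Y0 ] ⇒ [ Y2 ] ⇒ [ a d ]

[ a d ]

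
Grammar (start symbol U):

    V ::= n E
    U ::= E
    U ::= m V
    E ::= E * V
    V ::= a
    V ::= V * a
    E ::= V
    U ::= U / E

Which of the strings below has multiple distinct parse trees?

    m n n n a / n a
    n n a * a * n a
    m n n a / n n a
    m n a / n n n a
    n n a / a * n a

n n a * a * n a

m n n n a / n a: 1 tree
n n a * a * n a: 12 trees
m n n a / n n a: 1 tree
m n a / n n n a: 1 tree
n n a / a * n a: 1 tree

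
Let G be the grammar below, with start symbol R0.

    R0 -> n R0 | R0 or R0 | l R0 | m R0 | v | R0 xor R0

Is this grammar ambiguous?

Witness: l v or v

Derivation 1: R0 ⇒ R0 or R0 ⇒ l R0 or R0 ⇒ l v or R0 ⇒ l v or v
Derivation 2: R0 ⇒ l R0 ⇒ l R0 or R0 ⇒ l v or R0 ⇒ l v or v

Two distinct leftmost derivations for the same string.

Ambiguous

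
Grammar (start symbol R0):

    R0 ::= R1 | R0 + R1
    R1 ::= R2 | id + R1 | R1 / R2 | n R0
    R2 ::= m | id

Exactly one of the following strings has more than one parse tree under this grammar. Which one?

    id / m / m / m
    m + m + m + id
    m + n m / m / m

id / m / m / m: 1 tree
m + m + m + id: 1 tree
m + n m / m / m: 3 trees

m + n m / m / m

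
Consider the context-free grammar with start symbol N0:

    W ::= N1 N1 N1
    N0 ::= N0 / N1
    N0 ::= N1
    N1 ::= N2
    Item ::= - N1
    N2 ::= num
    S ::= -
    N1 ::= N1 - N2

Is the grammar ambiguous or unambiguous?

Unambiguous

(Item, S, W are unreachable from N0, so their rules don't affect L(N0).) N0 → N0 / N1 | N1  ;  N1 → N1 - N2 | N2  — a left-associative chain with N2 at the bottom. Each string factors uniquely by precedence.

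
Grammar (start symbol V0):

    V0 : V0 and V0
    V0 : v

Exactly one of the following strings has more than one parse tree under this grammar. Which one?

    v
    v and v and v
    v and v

v and v and v

v: 1 tree
v and v and v: 2 trees
v and v: 1 tree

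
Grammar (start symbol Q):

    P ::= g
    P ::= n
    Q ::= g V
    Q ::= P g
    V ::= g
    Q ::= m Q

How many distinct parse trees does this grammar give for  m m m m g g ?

Parse trees for m m m m g g:
  [Q m [Q m [Q m [Q m [Q g [V g]]]]]]
  [Q m [Q m [Q m [Q m [Q [P g] g]]]]]

2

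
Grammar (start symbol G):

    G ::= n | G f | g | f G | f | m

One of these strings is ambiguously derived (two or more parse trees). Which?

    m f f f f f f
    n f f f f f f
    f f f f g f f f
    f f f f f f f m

m f f f f f f: 1 tree
n f f f f f f: 1 tree
f f f f g f f f: 35 trees
f f f f f f f m: 1 tree

f f f f g f f f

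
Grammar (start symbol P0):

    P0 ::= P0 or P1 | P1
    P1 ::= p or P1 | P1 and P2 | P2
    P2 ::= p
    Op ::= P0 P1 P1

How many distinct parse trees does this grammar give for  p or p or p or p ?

Parse trees for p or p or p or p:
  [P0 [P0 [P1 [P2 p]]] or [P1 p or [P1 p or [P1 [P2 p]]]]]
  [P0 [P0 [P0 [P1 [P2 p]]] or [P1 [P2 p]]] or [P1 p or [P1 [P2 p]]]]
  [P0 [P0 [P1 p or [P1 [P2 p]]]] or [P1 p or [P1 [P2 p]]]]
  [P0 [P0 [P0 [P1 [P2 p]]] or [P1 p or [P1 [P2 p]]]] or [P1 [P2 p]]]
  [P0 [P0 [P0 [P0 [P1 [P2 p]]] or [P1 [P2 p]]] or [P1 [P2 p]]] or [P1 [P2 p]]]
  [P0 [P0 [P0 [P1 p or [P1 [P2 p]]]] or [P1 [P2 p]]] or [P1 [P2 p]]]
  [P0 [P0 [P1 p or [P1 p or [P1 [P2 p]]]]] or [P1 [P2 p]]]
  [P0 [P1 p or [P1 p or [P1 p or [P1 [P2 p]]]]]]

8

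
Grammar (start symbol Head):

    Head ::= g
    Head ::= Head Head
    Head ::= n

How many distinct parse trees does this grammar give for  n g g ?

2

Parse trees for n g g:
  [Head [Head n] [Head [Head g] [Head g]]]
  [Head [Head [Head n] [Head g]] [Head g]]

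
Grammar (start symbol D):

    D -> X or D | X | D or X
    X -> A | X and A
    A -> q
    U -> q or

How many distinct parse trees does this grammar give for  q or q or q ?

Parse trees for q or q or q:
  [D [X [A q]] or [D [X [A q]] or [D [X [A q]]]]]
  [D [X [A q]] or [D [D [X [A q]]] or [X [A q]]]]
  [D [D [X [A q]] or [D [X [A q]]]] or [X [A q]]]
  [D [D [D [X [A q]]] or [X [A q]]] or [X [A q]]]

4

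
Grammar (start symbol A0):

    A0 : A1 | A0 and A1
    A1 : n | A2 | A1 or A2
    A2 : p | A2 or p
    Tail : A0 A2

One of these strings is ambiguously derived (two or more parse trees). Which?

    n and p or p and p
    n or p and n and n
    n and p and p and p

n and p or p and p: 2 trees
n or p and n and n: 1 tree
n and p and p and p: 1 tree

n and p or p and p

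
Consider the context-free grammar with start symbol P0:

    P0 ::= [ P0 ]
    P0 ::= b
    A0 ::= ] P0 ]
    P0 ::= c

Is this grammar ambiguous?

(A0 is unreachable from P0, so its rules don't affect L(P0).) Each string is a nest of matched brackets around a single atom. An opening bracket forces the recursive rule; an atom forces the base rule.

Unambiguous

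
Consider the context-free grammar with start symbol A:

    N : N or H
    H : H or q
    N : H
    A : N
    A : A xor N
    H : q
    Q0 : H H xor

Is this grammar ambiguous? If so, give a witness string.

Witness: q or q

Derivation 1: A ⇒ N ⇒ N or H ⇒ H or H ⇒ q or H ⇒ q or q
Derivation 2: A ⇒ N ⇒ H ⇒ H or q ⇒ q or q

Two distinct leftmost derivations for the same string.

Ambiguous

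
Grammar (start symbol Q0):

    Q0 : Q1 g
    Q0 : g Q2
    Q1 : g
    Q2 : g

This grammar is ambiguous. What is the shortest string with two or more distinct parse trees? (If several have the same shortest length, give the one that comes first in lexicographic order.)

g g

length 2: g g has 2 parse trees

Two derivations of g g:
  Q0 ⇒ Q1 g ⇒ g g
  Q0 ⇒ g Q2 ⇒ g g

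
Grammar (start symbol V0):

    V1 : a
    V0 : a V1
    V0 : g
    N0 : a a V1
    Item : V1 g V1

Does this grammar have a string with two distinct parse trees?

Unambiguous

(N0, Item are unreachable from V0, so their rules don't affect L(V0).) Restricted to the reachable nonterminals, every rule has the form A → t or A → t B, and no two rules for the same A share a first terminal. The grammar encodes a DFA — one run per string.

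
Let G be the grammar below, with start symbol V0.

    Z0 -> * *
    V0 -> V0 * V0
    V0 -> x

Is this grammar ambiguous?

Witness: x * x * x

Derivation 1: V0 ⇒ V0 * V0 ⇒ V0 * V0 * V0 ⇒ x * V0 * V0 ⇒ x * x * V0 ⇒ x * x * x
Derivation 2: V0 ⇒ V0 * V0 ⇒ x * V0 ⇒ x * V0 * V0 ⇒ x * x * V0 ⇒ x * x * x

Two distinct leftmost derivations for the same string.

Ambiguous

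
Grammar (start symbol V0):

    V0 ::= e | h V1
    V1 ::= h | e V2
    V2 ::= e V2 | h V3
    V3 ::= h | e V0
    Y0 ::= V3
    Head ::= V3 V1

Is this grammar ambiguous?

Unambiguous

(Y0, Head are unreachable from V0, so their rules don't affect L(V0).) Each reachable nonterminal has at most one production per leading terminal, and all productions are right-linear; the derivation is determined token-by-token.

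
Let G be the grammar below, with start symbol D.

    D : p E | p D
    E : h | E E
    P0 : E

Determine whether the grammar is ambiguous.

Witness: p h h h

Derivation 1: D ⇒ p E ⇒ p E E ⇒ p h E ⇒ p h E E ⇒ p h h E ⇒ p h h h
Derivation 2: D ⇒ p E ⇒ p E E ⇒ p E E E ⇒ p h E E ⇒ p h h E ⇒ p h h h

Two distinct leftmost derivations for the same string.

Ambiguous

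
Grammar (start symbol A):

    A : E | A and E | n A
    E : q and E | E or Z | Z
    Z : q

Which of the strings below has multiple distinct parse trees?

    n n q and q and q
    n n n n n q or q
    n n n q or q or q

n n q and q and q

n n q and q and q: 13 trees
n n n n n q or q: 1 tree
n n n q or q or q: 1 tree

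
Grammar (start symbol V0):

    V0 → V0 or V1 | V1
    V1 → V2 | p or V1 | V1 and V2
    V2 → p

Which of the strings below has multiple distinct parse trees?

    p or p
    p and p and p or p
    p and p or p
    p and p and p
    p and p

p or p

p or p: 2 trees
p and p and p or p: 1 tree
p and p or p: 1 tree
p and p and p: 1 tree
p and p: 1 tree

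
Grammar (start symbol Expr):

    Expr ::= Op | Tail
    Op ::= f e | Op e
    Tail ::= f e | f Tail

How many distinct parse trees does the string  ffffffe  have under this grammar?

1

Parse trees for ffffffe:
  [Expr [Tail f [Tail f [Tail f [Tail f [Tail f [Tail f e]]]]]]]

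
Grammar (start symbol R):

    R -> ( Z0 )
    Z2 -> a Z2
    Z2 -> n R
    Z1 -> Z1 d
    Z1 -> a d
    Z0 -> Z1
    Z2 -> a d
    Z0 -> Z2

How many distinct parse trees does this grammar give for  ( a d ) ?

2

Parse trees for ( a d ):
  [R ( [Z0 [Z1 a d]] )]
  [R ( [Z0 [Z2 a d]] )]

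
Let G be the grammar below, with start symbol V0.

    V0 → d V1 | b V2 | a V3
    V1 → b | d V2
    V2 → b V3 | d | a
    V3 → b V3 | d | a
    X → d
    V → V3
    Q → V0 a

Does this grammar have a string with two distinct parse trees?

Unambiguous

Only V0, V1, V2, V3 are reachable from V0; ignoring the rest: Each reachable nonterminal has at most one production per leading terminal, and all productions are right-linear; the derivation is determined token-by-token.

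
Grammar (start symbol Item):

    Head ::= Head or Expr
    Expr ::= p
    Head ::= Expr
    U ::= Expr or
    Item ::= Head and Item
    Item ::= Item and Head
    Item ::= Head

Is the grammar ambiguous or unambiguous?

Witness: p and p

Derivation 1: Item ⇒ Head and Item ⇒ Expr and Item ⇒ p and Item ⇒ p and Head ⇒ p and Expr ⇒ p and p
Derivation 2: Item ⇒ Item and Head ⇒ Head and Head ⇒ Expr and Head ⇒ p and Head ⇒ p and Expr ⇒ p and p

Two distinct leftmost derivations for the same string.

Ambiguous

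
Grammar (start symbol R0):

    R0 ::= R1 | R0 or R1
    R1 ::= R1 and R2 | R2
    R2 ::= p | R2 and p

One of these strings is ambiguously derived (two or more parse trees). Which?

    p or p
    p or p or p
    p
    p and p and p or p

p or p: 1 tree
p or p or p: 1 tree
p: 1 tree
p and p and p or p: 4 trees

p and p and p or p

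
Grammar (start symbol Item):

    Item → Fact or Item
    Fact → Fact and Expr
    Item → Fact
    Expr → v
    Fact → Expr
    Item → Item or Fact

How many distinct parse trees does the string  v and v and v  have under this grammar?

Parse trees for v and v and v:
  [Item [Fact [Fact [Fact [Expr v]] and [Expr v]] and [Expr v]]]

1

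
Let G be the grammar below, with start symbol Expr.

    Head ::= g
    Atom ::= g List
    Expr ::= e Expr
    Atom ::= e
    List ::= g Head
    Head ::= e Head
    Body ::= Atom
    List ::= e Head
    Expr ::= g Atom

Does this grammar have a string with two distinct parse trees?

(Body is unreachable from Expr, so its rules don't affect L(Expr).) The reachable rules are right-linear with at most one rule per (nonterminal, next-terminal) pair. Each input token forces the next rule, so parsing is deterministic.

Unambiguous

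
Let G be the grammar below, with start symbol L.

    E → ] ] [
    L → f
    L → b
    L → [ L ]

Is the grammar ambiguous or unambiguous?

Unambiguous

(E is unreachable from L, so its rules don't affect L(L).) L(L) is { openⁿ atom closeⁿ : n ≥ 0 }. The bracket depth fixes n, and the derivation is forced at every step.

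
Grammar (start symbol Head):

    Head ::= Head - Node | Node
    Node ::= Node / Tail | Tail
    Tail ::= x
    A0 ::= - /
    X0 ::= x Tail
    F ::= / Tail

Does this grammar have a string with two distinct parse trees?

Unambiguous

(A0, X0, F are unreachable from Head, so their rules don't affect L(Head).) The grammar is stratified — Head handles '-' (left-recursive), Node handles '/', Tail atoms. Each operator has a fixed associativity and precedence level, so every string has one parse.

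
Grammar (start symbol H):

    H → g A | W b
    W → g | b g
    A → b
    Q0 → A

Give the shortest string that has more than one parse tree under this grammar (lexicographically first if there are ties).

length 2: g b has 2 parse trees

Two derivations of g b:
  H ⇒ g A ⇒ g b
  H ⇒ W b ⇒ g b

g b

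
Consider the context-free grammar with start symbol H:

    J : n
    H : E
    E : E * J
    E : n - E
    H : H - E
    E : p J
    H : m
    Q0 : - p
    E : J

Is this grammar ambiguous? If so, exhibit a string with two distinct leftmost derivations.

Ambiguous

Witness: n - n

Derivation 1: H ⇒ E ⇒ n - E ⇒ n - J ⇒ n - n
Derivation 2: H ⇒ H - E ⇒ E - E ⇒ J - E ⇒ n - E ⇒ n - J ⇒ n - n

Two distinct leftmost derivations for the same string.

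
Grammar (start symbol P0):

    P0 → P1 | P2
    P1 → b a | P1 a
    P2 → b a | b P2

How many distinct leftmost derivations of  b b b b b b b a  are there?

Parse trees for b b b b b b b a:
  [P0 [P2 b [P2 b [P2 b [P2 b [P2 b [P2 b [P2 b a]]]]]]]]

1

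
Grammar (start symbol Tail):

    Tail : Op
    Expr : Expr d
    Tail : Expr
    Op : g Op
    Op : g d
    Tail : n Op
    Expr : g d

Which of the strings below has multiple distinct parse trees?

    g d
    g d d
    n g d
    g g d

g d: 2 trees
g d d: 1 tree
n g d: 1 tree
g g d: 1 tree

g d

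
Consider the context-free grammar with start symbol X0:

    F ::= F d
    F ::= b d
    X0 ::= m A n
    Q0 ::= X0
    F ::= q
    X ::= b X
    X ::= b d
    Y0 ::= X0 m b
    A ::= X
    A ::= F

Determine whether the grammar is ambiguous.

Witness: m b d n

Derivation 1: X0 ⇒ m A n ⇒ m X n ⇒ m b d n
Derivation 2: X0 ⇒ m A n ⇒ m F n ⇒ m b d n

Two distinct leftmost derivations for the same string.

Ambiguous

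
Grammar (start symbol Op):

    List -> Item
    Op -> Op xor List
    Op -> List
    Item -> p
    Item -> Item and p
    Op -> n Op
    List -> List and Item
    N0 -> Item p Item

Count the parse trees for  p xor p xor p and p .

Parse trees for p xor p xor p and p:
  [Op [Op [Op [List [Item p]]] xor [List [Item p]]] xor [List [Item [Item p] and p]]]
  [Op [Op [Op [List [Item p]]] xor [List [Item p]]] xor [List [List [Item p]] and [Item p]]]

2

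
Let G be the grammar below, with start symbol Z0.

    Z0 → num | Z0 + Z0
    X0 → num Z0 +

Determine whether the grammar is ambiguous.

Witness: num + num + num

Derivation 1: Z0 ⇒ Z0 + Z0 ⇒ num + Z0 ⇒ num + Z0 + Z0 ⇒ num + num + Z0 ⇒ num + num + num
Derivation 2: Z0 ⇒ Z0 + Z0 ⇒ Z0 + Z0 + Z0 ⇒ num + Z0 + Z0 ⇒ num + num + Z0 ⇒ num + num + num

Two distinct leftmost derivations for the same string.

Ambiguous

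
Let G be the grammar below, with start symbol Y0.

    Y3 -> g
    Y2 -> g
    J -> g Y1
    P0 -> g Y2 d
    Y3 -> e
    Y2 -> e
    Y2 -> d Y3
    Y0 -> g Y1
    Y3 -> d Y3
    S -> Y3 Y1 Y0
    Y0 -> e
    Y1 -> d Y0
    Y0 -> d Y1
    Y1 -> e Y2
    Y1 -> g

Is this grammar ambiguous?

(S, J, P0 are unreachable from Y0, so their rules don't affect L(Y0).) Restricted to the reachable nonterminals, every rule has the form A → t or A → t B, and no two rules for the same A share a first terminal. The grammar encodes a DFA — one run per string.

Unambiguous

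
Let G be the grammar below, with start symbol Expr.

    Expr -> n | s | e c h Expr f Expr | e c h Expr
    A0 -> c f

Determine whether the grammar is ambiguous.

Ambiguous

Witness: e c h e c h n f n

Derivation 1: Expr ⇒ e c h Expr f Expr ⇒ e c h e c h Expr f Expr ⇒ e c h e c h n f Expr ⇒ e c h e c h n f n
Derivation 2: Expr ⇒ e c h Expr ⇒ e c h e c h Expr f Expr ⇒ e c h e c h n f Expr ⇒ e c h e c h n f n

Two distinct leftmost derivations for the same string.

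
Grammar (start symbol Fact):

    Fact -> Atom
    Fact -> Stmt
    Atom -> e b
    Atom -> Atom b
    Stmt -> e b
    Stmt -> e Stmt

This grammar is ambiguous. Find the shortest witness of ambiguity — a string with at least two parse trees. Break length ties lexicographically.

e b

length 2: e b has 2 parse trees

Two derivations of e b:
  Fact ⇒ Atom ⇒ e b
  Fact ⇒ Stmt ⇒ e b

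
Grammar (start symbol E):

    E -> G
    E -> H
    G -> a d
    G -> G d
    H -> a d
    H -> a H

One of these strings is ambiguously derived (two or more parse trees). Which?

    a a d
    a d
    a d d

a d

a a d: 1 tree
a d: 2 trees
a d d: 1 tree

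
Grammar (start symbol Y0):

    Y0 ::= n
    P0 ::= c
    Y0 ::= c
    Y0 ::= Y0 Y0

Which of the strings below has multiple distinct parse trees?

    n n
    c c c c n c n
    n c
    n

c c c c n c n

n n: 1 tree
c c c c n c n: 132 trees
n c: 1 tree
n: 1 tree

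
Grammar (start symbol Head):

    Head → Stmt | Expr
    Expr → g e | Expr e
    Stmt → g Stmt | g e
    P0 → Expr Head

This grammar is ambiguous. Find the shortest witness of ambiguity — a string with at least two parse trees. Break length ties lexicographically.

length 2: g e has 2 parse trees

Two derivations of g e:
  Head ⇒ Stmt ⇒ g e
  Head ⇒ Expr ⇒ g e

g e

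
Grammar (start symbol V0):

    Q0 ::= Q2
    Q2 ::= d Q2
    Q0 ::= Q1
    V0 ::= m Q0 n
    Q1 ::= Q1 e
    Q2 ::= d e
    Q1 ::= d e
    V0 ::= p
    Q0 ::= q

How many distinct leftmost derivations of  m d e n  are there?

2

Parse trees for m d e n:
  [V0 m [Q0 [Q2 d e]] n]
  [V0 m [Q0 [Q1 d e]] n]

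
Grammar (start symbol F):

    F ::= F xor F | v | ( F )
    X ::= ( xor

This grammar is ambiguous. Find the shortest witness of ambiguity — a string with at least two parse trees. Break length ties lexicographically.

length 1: no string has ≥2 trees
length 3: no string has ≥2 trees
length 5: v xor v xor v has 2 parse trees

Two derivations of v xor v xor v:
  F ⇒ F xor F ⇒ F xor F xor F ⇒ v xor F xor F ⇒ v xor v xor F ⇒ v xor v xor v
  F ⇒ F xor F ⇒ v xor F ⇒ v xor F xor F ⇒ v xor v xor F ⇒ v xor v xor v

v xor v xor v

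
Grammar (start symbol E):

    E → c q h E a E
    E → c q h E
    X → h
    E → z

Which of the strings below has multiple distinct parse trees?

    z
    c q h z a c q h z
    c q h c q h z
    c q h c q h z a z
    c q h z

c q h c q h z a z

z: 1 tree
c q h z a c q h z: 1 tree
c q h c q h z: 1 tree
c q h c q h z a z: 2 trees
c q h z: 1 tree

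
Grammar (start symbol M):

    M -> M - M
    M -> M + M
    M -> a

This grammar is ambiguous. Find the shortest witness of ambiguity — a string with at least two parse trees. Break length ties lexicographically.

a + a + a

length 1: no string has ≥2 trees
length 3: no string has ≥2 trees
length 5: a + a + a has 2 parse trees

Two derivations of a + a + a:
  M ⇒ M + M ⇒ M + M + M ⇒ a + M + M ⇒ a + a + M ⇒ a + a + a
  M ⇒ M + M ⇒ a + M ⇒ a + M + M ⇒ a + a + M ⇒ a + a + a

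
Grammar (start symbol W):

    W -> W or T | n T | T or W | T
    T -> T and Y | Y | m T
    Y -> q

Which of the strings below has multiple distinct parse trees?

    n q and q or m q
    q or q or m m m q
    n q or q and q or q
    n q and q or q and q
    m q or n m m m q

n q and q or m q: 1 tree
q or q or m m m q: 4 trees
n q or q and q or q: 1 tree
n q and q or q and q: 1 tree
m q or n m m m q: 1 tree

q or q or m m m q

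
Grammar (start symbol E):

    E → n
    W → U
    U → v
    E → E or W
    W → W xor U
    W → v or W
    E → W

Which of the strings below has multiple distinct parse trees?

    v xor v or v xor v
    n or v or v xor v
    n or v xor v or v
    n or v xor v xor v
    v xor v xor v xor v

n or v or v xor v

v xor v or v xor v: 1 tree
n or v or v xor v: 3 trees
n or v xor v or v: 1 tree
n or v xor v xor v: 1 tree
v xor v xor v xor v: 1 tree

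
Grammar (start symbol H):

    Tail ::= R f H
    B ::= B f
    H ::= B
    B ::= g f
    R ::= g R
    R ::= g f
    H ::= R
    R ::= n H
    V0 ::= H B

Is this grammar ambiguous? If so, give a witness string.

Witness: g f

Derivation 1: H ⇒ B ⇒ g f
Derivation 2: H ⇒ R ⇒ g f

Two distinct leftmost derivations for the same string.

Ambiguous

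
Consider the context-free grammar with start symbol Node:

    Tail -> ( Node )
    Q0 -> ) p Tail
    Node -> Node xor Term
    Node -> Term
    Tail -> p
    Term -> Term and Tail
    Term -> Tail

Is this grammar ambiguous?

(Q0 is unreachable from Node, so its rules don't affect L(Node).) This is a standard precedence ladder (Node over Term over Tail), with each level left-recursive on its own operator ('xor' at Node, 'and' at Term). That structure is LR(1), hence unambiguous.

Unambiguous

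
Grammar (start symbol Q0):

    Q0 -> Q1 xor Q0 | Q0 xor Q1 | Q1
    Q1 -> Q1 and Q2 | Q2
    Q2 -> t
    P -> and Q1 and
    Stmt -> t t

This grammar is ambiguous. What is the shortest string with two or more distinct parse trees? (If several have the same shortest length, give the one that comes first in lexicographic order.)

t xor t

length 1: no string has ≥2 trees
length 3: t xor t has 2 parse trees

Two derivations of t xor t:
  Q0 ⇒ Q1 xor Q0 ⇒ Q2 xor Q0 ⇒ t xor Q0 ⇒ t xor Q1 ⇒ t xor Q2 ⇒ t xor t
  Q0 ⇒ Q0 xor Q1 ⇒ Q1 xor Q1 ⇒ Q2 xor Q1 ⇒ t xor Q1 ⇒ t xor Q2 ⇒ t xor t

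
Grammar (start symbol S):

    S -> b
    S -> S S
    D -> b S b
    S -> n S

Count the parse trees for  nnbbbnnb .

28

Parse trees for nnbbbnnb (showing first 6 of 28):
  [S [S n [S n [S b]]] [S [S b] [S [S b] [S n [S n [S b]]]]]]
  [S [S n [S n [S b]]] [S [S [S b] [S b]] [S n [S n [S b]]]]]
  [S [S [S n [S n [S b]]] [S b]] [S [S b] [S n [S n [S b]]]]]
  [S [S n [S [S n [S b]] [S b]]] [S [S b] [S n [S n [S b]]]]]
  [S [S n [S n [S [S b] [S b]]]] [S [S b] [S n [S n [S b]]]]]
  [S [S [S n [S n [S b]]] [S [S b] [S b]]] [S n [S n [S b]]]]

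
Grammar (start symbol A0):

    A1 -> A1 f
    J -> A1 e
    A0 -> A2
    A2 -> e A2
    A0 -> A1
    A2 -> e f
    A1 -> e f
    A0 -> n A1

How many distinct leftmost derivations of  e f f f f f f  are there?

1

Parse trees for e f f f f f f:
  [A0 [A1 [A1 [A1 [A1 [A1 [A1 e f] f] f] f] f] f]]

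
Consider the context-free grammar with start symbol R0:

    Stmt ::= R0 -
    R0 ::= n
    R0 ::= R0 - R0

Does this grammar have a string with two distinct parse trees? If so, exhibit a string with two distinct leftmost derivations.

Ambiguous

Witness: n - n - n

Derivation 1: R0 ⇒ R0 - R0 ⇒ n - R0 ⇒ n - R0 - R0 ⇒ n - n - R0 ⇒ n - n - n
Derivation 2: R0 ⇒ R0 - R0 ⇒ R0 - R0 - R0 ⇒ n - R0 - R0 ⇒ n - n - R0 ⇒ n - n - n

Two distinct leftmost derivations for the same string.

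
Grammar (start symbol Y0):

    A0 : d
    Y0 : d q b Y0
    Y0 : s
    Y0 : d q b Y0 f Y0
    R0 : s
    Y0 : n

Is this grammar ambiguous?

Ambiguous

Witness: d q b d q b n f n

Derivation 1: Y0 ⇒ d q b Y0 ⇒ d q b d q b Y0 f Y0 ⇒ d q b d q b n f Y0 ⇒ d q b d q b n f n
Derivation 2: Y0 ⇒ d q b Y0 f Y0 ⇒ d q b d q b Y0 f Y0 ⇒ d q b d q b n f Y0 ⇒ d q b d q b n f n

Two distinct leftmost derivations for the same string.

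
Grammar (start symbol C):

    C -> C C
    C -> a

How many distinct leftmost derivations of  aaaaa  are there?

Parse trees for aaaaa (showing first 6 of 14):
  [C [C a] [C [C a] [C [C a] [C [C a] [C a]]]]]
  [C [C a] [C [C a] [C [C [C a] [C a]] [C a]]]]
  [C [C a] [C [C [C a] [C a]] [C [C a] [C a]]]]
  [C [C a] [C [C [C a] [C [C a] [C a]]] [C a]]]
  [C [C a] [C [C [C [C a] [C a]] [C a]] [C a]]]
  [C [C [C a] [C a]] [C [C a] [C [C a] [C a]]]]

14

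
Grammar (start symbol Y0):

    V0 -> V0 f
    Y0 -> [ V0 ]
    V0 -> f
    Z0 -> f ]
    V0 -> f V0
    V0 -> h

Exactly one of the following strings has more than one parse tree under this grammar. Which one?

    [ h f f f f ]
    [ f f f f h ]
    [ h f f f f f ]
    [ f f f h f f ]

[ h f f f f ]: 1 tree
[ f f f f h ]: 1 tree
[ h f f f f f ]: 1 tree
[ f f f h f f ]: 10 trees

[ f f f h f f ]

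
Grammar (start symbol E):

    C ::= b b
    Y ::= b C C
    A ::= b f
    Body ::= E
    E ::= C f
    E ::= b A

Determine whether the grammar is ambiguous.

Ambiguous

Witness: b b f

Derivation 1: E ⇒ C f ⇒ b b f
Derivation 2: E ⇒ b A ⇒ b b f

Two distinct leftmost derivations for the same string.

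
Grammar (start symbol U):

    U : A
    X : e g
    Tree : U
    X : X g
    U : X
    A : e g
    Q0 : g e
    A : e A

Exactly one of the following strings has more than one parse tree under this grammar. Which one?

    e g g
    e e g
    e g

e g

e g g: 1 tree
e e g: 1 tree
e g: 2 trees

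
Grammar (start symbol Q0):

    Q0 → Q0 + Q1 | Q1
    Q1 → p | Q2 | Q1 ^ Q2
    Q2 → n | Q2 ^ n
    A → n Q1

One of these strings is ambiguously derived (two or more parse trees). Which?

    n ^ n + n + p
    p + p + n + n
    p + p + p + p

n ^ n + n + p

n ^ n + n + p: 2 trees
p + p + n + n: 1 tree
p + p + p + p: 1 tree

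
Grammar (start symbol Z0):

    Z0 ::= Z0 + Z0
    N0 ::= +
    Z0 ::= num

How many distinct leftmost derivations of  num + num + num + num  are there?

5

Parse trees for num + num + num + num:
  [Z0 [Z0 num] + [Z0 [Z0 num] + [Z0 [Z0 num] + [Z0 num]]]]
  [Z0 [Z0 num] + [Z0 [Z0 [Z0 num] + [Z0 num]] + [Z0 num]]]
  [Z0 [Z0 [Z0 num] + [Z0 num]] + [Z0 [Z0 num] + [Z0 num]]]
  [Z0 [Z0 [Z0 num] + [Z0 [Z0 num] + [Z0 num]]] + [Z0 num]]
  [Z0 [Z0 [Z0 [Z0 num] + [Z0 num]] + [Z0 num]] + [Z0 num]]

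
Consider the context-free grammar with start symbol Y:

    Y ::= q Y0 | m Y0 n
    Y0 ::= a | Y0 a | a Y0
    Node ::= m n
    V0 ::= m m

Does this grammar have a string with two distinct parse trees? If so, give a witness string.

Witness: q a a

Derivation 1: Y ⇒ q Y0 ⇒ q Y0 a ⇒ q a a
Derivation 2: Y ⇒ q Y0 ⇒ q a Y0 ⇒ q a a

Two distinct leftmost derivations for the same string.

Ambiguous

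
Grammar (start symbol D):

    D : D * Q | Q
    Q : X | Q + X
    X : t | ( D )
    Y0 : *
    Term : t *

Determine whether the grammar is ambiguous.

Unambiguous

(Y0, Term are unreachable from D, so their rules don't affect L(D).) The grammar is stratified — D handles '*' (left-recursive), Q handles '+', X atoms. Each operator has a fixed associativity and precedence level, so every string has one parse.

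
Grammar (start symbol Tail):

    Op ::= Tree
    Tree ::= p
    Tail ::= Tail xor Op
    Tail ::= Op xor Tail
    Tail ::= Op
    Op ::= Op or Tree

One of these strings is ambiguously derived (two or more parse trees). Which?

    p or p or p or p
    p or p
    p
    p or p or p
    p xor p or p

p xor p or p

p or p or p or p: 1 tree
p or p: 1 tree
p: 1 tree
p or p or p: 1 tree
p xor p or p: 2 trees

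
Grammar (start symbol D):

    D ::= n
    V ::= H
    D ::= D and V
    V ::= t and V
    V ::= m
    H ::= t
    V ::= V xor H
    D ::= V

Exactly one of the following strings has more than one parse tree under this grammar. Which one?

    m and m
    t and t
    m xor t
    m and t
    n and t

m and m: 1 tree
t and t: 2 trees
m xor t: 1 tree
m and t: 1 tree
n and t: 1 tree

t and t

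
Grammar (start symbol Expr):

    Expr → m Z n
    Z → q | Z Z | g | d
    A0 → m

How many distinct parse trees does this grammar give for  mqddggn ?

Parse trees for mqddggn (showing first 6 of 14):
  [Expr m [Z [Z q] [Z [Z d] [Z [Z d] [Z [Z g] [Z g]]]]] n]
  [Expr m [Z [Z q] [Z [Z d] [Z [Z [Z d] [Z g]] [Z g]]]] n]
  [Expr m [Z [Z q] [Z [Z [Z d] [Z d]] [Z [Z g] [Z g]]]] n]
  [Expr m [Z [Z q] [Z [Z [Z d] [Z [Z d] [Z g]]] [Z g]]] n]
  [Expr m [Z [Z q] [Z [Z [Z [Z d] [Z d]] [Z g]] [Z g]]] n]
  [Expr m [Z [Z [Z q] [Z d]] [Z [Z d] [Z [Z g] [Z g]]]] n]

14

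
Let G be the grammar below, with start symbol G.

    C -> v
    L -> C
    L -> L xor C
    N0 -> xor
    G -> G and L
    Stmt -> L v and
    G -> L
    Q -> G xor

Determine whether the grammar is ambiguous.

Unambiguous

Only G, L, C are reachable from G; ignoring the rest: This is a standard precedence ladder (G over L over C), with each level left-recursive on its own operator ('and' at G, 'xor' at L). That structure is LR(1), hence unambiguous.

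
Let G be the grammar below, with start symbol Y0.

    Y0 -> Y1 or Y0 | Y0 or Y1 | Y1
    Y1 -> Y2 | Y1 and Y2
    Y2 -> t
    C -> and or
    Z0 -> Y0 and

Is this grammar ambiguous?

Witness: t or t

Derivation 1: Y0 ⇒ Y1 or Y0 ⇒ Y2 or Y0 ⇒ t or Y0 ⇒ t or Y1 ⇒ t or Y2 ⇒ t or t
Derivation 2: Y0 ⇒ Y0 or Y1 ⇒ Y1 or Y1 ⇒ Y2 or Y1 ⇒ t or Y1 ⇒ t or Y2 ⇒ t or t

Two distinct leftmost derivations for the same string.

Ambiguous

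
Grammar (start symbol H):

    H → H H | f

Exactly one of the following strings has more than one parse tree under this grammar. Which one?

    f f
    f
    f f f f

f f f f

f f: 1 tree
f: 1 tree
f f f f: 5 trees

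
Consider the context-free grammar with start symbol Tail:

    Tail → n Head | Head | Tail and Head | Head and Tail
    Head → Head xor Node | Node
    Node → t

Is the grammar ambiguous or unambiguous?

Ambiguous

Witness: t and t

Derivation 1: Tail ⇒ Tail and Head ⇒ Head and Head ⇒ Node and Head ⇒ t and Head ⇒ t and Node ⇒ t and t
Derivation 2: Tail ⇒ Head and Tail ⇒ Node and Tail ⇒ t and Tail ⇒ t and Head ⇒ t and Node ⇒ t and t

Two distinct leftmost derivations for the same string.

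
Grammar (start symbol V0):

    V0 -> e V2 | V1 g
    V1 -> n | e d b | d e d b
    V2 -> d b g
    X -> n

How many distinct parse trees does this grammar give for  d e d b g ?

1

Parse trees for d e d b g:
  [V0 [V1 d e d b] g]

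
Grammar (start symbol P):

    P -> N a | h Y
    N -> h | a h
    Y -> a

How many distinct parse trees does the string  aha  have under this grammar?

1

Parse trees for aha:
  [P [N a h] a]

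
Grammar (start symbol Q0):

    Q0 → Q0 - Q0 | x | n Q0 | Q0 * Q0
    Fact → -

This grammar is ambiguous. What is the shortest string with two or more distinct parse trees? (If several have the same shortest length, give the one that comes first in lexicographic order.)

n x * x

length 1: no string has ≥2 trees
length 2: no string has ≥2 trees
length 3: no string has ≥2 trees
length 4: n x * x has 2 parse trees

Two derivations of n x * x:
  Q0 ⇒ n Q0 ⇒ n Q0 * Q0 ⇒ n x * Q0 ⇒ n x * x
  Q0 ⇒ Q0 * Q0 ⇒ n Q0 * Q0 ⇒ n x * Q0 ⇒ n x * x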